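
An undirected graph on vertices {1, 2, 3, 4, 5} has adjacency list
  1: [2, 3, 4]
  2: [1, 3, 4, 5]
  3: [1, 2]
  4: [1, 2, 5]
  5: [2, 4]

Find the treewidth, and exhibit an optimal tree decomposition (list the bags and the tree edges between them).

Each bag holds 3 vertices, so the decomposition has width 2, which upper-bounds the treewidth. On the other hand G contains the 3-clique {1, 2, 3}. A clique must lie in a single bag of any decomposition, so no decomposition can have width below 2. The upper and lower bounds meet at 2, so that is the treewidth.

Treewidth 2.
Bags: B1 = {1, 2, 4}  B2 = {2, 4, 5}  B3 = {1, 2, 3}
Tree: B1–B2, B1–B3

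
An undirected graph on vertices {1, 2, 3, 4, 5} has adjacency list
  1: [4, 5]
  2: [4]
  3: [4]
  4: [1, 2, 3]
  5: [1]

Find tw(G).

A width-1 tree decomposition is:
Bags: B1 = {2, 4}  B2 = {3, 4}  B3 = {1, 4}  B4 = {1, 5}
Tree: B1–B2, B1–B3, B3–B4
The largest bag has 2 vertices, giving width 1; this decomposition certifies tw(G) ≤ 1. G has an edge, so its treewidth is at least 1. Combining the bounds, tw(G) = 1.

1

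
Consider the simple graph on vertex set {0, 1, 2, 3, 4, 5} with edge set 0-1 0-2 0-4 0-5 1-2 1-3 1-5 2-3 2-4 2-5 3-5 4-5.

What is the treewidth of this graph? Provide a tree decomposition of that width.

Treewidth 3.
Bags: B1 = {0, 2, 4, 5}  B2 = {0, 1, 2, 5}  B3 = {1, 2, 3, 5}
Tree: B1–B2, B2–B3

The largest bag has 4 vertices, giving width 3; this decomposition certifies tw(G) ≤ 3. For the lower bound, the 4 vertices {0, 1, 2, 5} are pairwise adjacent, and any tree decomposition puts a clique entirely inside one bag — forcing width ≥ 3. Therefore the treewidth is 3.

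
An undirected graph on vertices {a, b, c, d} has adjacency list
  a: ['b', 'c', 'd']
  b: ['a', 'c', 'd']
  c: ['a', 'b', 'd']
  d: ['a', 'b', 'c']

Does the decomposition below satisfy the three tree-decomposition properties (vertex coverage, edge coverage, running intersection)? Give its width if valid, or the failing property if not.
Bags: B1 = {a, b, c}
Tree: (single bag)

No — vertex d appears in no bag.

A tree decomposition must satisfy three properties: every vertex lies in some bag; for every edge, both endpoints lie together in some bag; and for every vertex, the bags containing it form a connected subtree. Here vertex d appears in no bag, so the decomposition is invalid.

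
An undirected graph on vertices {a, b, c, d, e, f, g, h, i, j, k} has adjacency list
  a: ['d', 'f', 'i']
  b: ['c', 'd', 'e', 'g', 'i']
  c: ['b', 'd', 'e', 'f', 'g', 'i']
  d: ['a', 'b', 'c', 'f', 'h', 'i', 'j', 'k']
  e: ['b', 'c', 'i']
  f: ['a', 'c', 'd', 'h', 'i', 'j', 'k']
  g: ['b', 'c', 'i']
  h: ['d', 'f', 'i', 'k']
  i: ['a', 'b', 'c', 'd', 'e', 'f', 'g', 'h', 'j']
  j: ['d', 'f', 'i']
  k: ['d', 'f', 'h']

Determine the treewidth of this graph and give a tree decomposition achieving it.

Treewidth 3.
One such decomposition:
Bags: B1 = {d, f, h, i}  B2 = {d, f, h, k}  B3 = {c, d, f, i}  B4 = {b, c, d, i}  B5 = {d, f, i, j}  B6 = {b, c, g, i}  B7 = {b, c, e, i}  B8 = {a, d, f, i}
Tree: B1–B2, B1–B3, B3–B4, B1–B5, B4–B6, B4–B7, B5–B8

The largest bag has 4 vertices, giving width 3; this decomposition certifies tw(G) ≤ 3. On the other hand G contains the 4-clique {d, f, h, k}. A clique must lie in a single bag of any decomposition, so no decomposition can have width below 3. Hence tw(G) = 3 exactly.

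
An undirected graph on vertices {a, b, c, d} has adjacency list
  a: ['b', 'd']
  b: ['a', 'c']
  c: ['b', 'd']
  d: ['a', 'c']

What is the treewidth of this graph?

2

A width-2 tree decomposition is:
Bags: B1 = {a, b, d}  B2 = {b, c, d}
Tree: B1–B2
Every bag has size at most 3, so the width is 3 − 1 = 2 and tw(G) ≤ 2. The edges b–a–d–c–b form a cycle, so G is not a tree and its treewidth is at least 2. Combining the bounds, tw(G) = 2.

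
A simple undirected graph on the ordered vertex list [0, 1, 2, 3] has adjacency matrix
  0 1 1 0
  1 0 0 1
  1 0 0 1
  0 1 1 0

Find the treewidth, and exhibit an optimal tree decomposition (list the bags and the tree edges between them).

Treewidth 2.
Bags: B1 = {1, 2, 3}  B2 = {0, 1, 2}
Tree: B1–B2

Every bag has size at most 3, so the width is 3 − 1 = 2 and tw(G) ≤ 2. For the lower bound, G contains the cycle 2–3–1–0–2, so G is not a forest; only forests have treewidth ≤ 1, hence tw(G) ≥ 2. Hence tw(G) = 2 exactly.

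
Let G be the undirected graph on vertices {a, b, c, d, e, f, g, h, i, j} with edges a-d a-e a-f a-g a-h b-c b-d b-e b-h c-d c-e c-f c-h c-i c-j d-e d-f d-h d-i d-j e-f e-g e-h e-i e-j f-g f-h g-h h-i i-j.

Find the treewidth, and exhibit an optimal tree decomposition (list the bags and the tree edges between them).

Treewidth 4.
Bags: B1 = {c, d, e, f, h}  B2 = {b, c, d, e, h}  B3 = {a, d, e, f, h}  B4 = {c, d, e, h, i}  B5 = {c, d, e, i, j}  B6 = {a, e, f, g, h}
Tree: B1–B2, B1–B3, B1–B4, B4–B5, B3–B6

Each bag holds 5 vertices, so the decomposition has width 4, which upper-bounds the treewidth. For the lower bound, the 5 vertices {c, d, e, i, j} are pairwise adjacent, and any tree decomposition puts a clique entirely inside one bag — forcing width ≥ 4. Hence tw(G) = 4 exactly.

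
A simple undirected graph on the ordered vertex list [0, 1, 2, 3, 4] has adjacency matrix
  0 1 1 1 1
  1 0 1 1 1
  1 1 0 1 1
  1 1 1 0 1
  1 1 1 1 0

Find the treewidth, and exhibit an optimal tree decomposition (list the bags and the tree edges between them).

A single bag containing all 5 vertices is trivially a valid decomposition of width 4. Conversely, {0, 1, 2, 3, 4} is a clique of size 5, and the vertices of any clique must share a bag in every tree decomposition; so some bag has ≥ 5 vertices and tw(G) ≥ 4. Hence tw(G) = 4 exactly.

Treewidth 4.
One such decomposition:
Bags: B1 = {0, 1, 2, 3, 4}
Tree: (single bag)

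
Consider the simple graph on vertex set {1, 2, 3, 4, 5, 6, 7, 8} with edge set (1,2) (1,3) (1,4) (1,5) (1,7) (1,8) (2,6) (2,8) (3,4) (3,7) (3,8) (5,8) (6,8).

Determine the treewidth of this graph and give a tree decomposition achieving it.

Treewidth 2.
Bags: B1 = {1, 3, 8}  B2 = {1, 5, 8}  B3 = {1, 2, 8}  B4 = {1, 3, 4}  B5 = {1, 3, 7}  B6 = {2, 6, 8}
Tree: B1–B2, B2–B3, B1–B4, B1–B5, B3–B6

The largest bag has 3 vertices, giving width 2; this decomposition certifies tw(G) ≤ 2. On the other hand G contains the 3-clique {1, 2, 8}. A clique must lie in a single bag of any decomposition, so no decomposition can have width below 2. The upper and lower bounds meet at 2, so that is the treewidth.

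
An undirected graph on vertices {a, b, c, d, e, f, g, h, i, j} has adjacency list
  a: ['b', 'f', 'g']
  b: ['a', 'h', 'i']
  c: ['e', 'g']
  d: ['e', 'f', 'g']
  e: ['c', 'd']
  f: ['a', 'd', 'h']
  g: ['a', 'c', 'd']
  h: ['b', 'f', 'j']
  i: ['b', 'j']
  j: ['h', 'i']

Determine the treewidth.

A width-2 tree decomposition is:
Bags: B1 = {c, e, g}  B2 = {d, e, g}  B3 = {a, d, g}  B4 = {a, d, f}  B5 = {a, b, f}  B6 = {b, f, h}  B7 = {b, h, i}  B8 = {h, i, j}
Tree: B1–B2, B2–B3, B3–B4, B4–B5, B5–B6, B6–B7, B7–B8
Every bag has size at most 3, so the width is 3 − 1 = 2 and tw(G) ≤ 2. The edges c–e–d–g–c form a cycle, so G is not a tree and its treewidth is at least 2. Hence tw(G) = 2 exactly.

2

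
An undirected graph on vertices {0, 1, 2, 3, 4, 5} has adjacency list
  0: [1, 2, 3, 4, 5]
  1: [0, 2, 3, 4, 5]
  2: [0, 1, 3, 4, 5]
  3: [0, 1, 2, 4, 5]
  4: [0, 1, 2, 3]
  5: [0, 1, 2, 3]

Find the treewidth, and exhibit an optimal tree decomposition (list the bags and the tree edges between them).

Treewidth 4.
Bags: B1 = {0, 1, 2, 3, 4}  B2 = {0, 1, 2, 3, 5}
Tree: B1–B2

Every bag has size at most 5, so the width is 5 − 1 = 4 and tw(G) ≤ 4. For the lower bound, the 5 vertices {0, 1, 2, 3, 4} are pairwise adjacent, and any tree decomposition puts a clique entirely inside one bag — forcing width ≥ 4. Hence tw(G) = 4 exactly.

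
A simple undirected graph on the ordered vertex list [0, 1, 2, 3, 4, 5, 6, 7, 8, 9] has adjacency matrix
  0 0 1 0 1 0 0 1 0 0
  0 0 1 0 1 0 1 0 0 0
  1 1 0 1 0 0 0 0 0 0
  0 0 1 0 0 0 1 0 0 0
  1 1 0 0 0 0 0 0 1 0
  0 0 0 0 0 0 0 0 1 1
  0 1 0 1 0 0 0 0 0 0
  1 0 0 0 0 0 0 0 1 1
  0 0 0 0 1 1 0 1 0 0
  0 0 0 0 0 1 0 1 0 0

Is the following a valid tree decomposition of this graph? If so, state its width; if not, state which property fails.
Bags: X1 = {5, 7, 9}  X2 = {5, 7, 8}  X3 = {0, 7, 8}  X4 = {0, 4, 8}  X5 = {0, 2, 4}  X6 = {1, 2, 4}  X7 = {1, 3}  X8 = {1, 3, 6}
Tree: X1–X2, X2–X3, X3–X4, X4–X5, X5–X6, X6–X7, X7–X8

No — edge (2,3) lies in no bag.

A tree decomposition must satisfy three properties: every vertex lies in some bag; for every edge, both endpoints lie together in some bag; and for every vertex, the bags containing it form a connected subtree. Here edge (2,3) lies in no bag, so the decomposition is invalid.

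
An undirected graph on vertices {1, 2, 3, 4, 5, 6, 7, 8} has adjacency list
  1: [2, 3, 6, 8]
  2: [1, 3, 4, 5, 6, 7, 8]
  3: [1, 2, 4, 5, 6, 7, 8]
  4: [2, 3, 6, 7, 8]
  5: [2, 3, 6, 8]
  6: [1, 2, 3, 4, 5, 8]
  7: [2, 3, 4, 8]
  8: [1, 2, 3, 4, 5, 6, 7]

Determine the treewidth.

4

A width-4 tree decomposition is:
Bags: B1 = {2, 3, 4, 6, 8}  B2 = {2, 3, 5, 6, 8}  B3 = {1, 2, 3, 6, 8}  B4 = {2, 3, 4, 7, 8}
Tree: B1–B2, B1–B3, B1–B4
The largest bag has 5 vertices, giving width 4; this decomposition certifies tw(G) ≤ 4. For the lower bound, the 5 vertices {1, 2, 3, 6, 8} are pairwise adjacent, and any tree decomposition puts a clique entirely inside one bag — forcing width ≥ 4. Therefore the treewidth is 4.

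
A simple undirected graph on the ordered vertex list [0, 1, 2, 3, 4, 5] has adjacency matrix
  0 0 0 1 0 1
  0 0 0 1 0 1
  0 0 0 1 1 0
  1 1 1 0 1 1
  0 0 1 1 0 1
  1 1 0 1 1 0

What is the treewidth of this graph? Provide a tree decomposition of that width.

Treewidth 2.
One such decomposition:
Bags: B1 = {1, 3, 5}  B2 = {3, 4, 5}  B3 = {0, 3, 5}  B4 = {2, 3, 4}
Tree: B1–B2, B2–B3, B2–B4

Each bag holds 3 vertices, so the decomposition has width 2, which upper-bounds the treewidth. For the lower bound, the 3 vertices {2, 3, 4} are pairwise adjacent, and any tree decomposition puts a clique entirely inside one bag — forcing width ≥ 2. Therefore the treewidth is 2.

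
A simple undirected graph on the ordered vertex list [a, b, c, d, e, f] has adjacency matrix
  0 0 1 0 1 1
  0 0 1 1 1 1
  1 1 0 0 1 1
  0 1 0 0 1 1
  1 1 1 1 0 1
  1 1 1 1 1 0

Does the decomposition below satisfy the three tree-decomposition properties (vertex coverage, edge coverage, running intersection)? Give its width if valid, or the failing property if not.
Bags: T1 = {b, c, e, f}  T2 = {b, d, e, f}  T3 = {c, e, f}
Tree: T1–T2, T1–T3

A tree decomposition must satisfy three properties: every vertex lies in some bag; for every edge, both endpoints lie together in some bag; and for every vertex, the bags containing it form a connected subtree. Here vertex a appears in no bag, so the decomposition is invalid.

No — vertex a appears in no bag.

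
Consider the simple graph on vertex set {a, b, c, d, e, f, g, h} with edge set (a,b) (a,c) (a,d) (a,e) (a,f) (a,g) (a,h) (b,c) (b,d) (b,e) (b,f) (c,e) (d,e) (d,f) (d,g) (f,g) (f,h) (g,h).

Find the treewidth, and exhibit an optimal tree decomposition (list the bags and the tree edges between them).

Treewidth 3.
Bags: B1 = {a, d, f, g}  B2 = {a, f, g, h}  B3 = {a, b, d, f}  B4 = {a, b, d, e}  B5 = {a, b, c, e}
Tree: B1–B2, B1–B3, B3–B4, B4–B5

Every bag has size at most 4, so the width is 4 − 1 = 3 and tw(G) ≤ 3. On the other hand G contains the 4-clique {a, b, d, e}. A clique must lie in a single bag of any decomposition, so no decomposition can have width below 3. Therefore the treewidth is 3.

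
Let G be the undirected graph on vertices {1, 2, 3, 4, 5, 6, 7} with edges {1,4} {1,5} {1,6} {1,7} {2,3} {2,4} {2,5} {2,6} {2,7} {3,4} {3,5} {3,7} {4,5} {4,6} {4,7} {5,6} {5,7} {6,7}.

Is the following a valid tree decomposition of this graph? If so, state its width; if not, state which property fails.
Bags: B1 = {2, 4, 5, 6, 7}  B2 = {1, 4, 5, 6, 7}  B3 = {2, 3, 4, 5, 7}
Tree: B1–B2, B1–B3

Every vertex of G appears in some bag (union = {1, 2, 3, 4, 5, 6, 7}); every edge is covered by a bag; and for each vertex v the set of bags containing v is connected in the bag tree. The decomposition is therefore valid. The largest bag has 5 vertices, so the width is 4.

Yes; width 4.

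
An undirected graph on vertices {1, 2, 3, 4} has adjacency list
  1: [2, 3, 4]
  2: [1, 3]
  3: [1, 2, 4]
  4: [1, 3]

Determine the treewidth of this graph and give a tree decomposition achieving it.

Each bag holds 3 vertices, so the decomposition has width 2, which upper-bounds the treewidth. Conversely, {1, 2, 3} is a clique of size 3, and the vertices of any clique must share a bag in every tree decomposition; so some bag has ≥ 3 vertices and tw(G) ≥ 2. Combining the bounds, tw(G) = 2.

Treewidth 2.
One such decomposition:
Bags: B1 = {1, 2, 3}  B2 = {1, 3, 4}
Tree: B1–B2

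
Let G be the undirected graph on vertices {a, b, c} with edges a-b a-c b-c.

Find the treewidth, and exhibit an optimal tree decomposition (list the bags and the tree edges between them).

With just one bag of size 3, the width is 3 − 1 = 2, so tw(G) ≤ 2. Conversely, {a, b, c} is a clique of size 3, and the vertices of any clique must share a bag in every tree decomposition; so some bag has ≥ 3 vertices and tw(G) ≥ 2. Hence tw(G) = 2 exactly.

Treewidth 2.
One such decomposition:
Bags: B1 = {a, b, c}
Tree: (single bag)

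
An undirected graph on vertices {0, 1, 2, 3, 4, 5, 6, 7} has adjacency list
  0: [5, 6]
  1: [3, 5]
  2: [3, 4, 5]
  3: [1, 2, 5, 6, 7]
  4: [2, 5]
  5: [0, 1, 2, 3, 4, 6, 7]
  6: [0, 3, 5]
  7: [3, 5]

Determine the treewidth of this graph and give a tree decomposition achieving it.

Treewidth 2.
One such decomposition:
Bags: B1 = {2, 3, 5}  B2 = {2, 4, 5}  B3 = {3, 5, 6}  B4 = {1, 3, 5}  B5 = {0, 5, 6}  B6 = {3, 5, 7}
Tree: B1–B2, B1–B3, B1–B4, B3–B5, B1–B6

The largest bag has 3 vertices, giving width 2; this decomposition certifies tw(G) ≤ 2. For the lower bound, the 3 vertices {0, 5, 6} are pairwise adjacent, and any tree decomposition puts a clique entirely inside one bag — forcing width ≥ 2. Combining the bounds, tw(G) = 2.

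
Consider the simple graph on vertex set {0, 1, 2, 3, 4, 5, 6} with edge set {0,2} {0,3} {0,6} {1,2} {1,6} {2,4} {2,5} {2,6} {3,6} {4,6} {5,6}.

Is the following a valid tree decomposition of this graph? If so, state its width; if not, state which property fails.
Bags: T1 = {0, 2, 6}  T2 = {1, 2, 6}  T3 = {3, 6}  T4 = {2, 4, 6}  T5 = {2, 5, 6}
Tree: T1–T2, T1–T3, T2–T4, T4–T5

A tree decomposition must satisfy three properties: every vertex lies in some bag; for every edge, both endpoints lie together in some bag; and for every vertex, the bags containing it form a connected subtree. Here edge (0,3) lies in no bag, so the decomposition is invalid.

No — edge (0,3) lies in no bag.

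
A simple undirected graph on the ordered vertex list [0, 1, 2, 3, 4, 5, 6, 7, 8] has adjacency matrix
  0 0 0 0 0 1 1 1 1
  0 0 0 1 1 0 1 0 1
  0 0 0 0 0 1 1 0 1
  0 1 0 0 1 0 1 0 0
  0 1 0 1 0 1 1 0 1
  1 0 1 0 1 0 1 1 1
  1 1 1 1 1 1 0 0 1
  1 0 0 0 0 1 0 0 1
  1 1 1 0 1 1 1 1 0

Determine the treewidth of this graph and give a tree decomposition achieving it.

Treewidth 3.
Bags: B1 = {4, 5, 6, 8}  B2 = {2, 5, 6, 8}  B3 = {0, 5, 6, 8}  B4 = {1, 4, 6, 8}  B5 = {1, 3, 4, 6}  B6 = {0, 5, 7, 8}
Tree: B1–B2, B1–B3, B1–B4, B4–B5, B3–B6

The largest bag has 4 vertices, giving width 3; this decomposition certifies tw(G) ≤ 3. Conversely, {1, 4, 6, 8} is a clique of size 4, and the vertices of any clique must share a bag in every tree decomposition; so some bag has ≥ 4 vertices and tw(G) ≥ 3. The upper and lower bounds meet at 3, so that is the treewidth.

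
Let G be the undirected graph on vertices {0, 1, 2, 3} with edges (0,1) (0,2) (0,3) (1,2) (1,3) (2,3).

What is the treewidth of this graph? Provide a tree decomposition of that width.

Treewidth 3.
One optimal decomposition is:
Bags: B1 = {0, 1, 2, 3}
Tree: (single bag)

A single bag containing all 4 vertices is trivially a valid decomposition of width 3. For the lower bound, the 4 vertices {0, 1, 2, 3} are pairwise adjacent, and any tree decomposition puts a clique entirely inside one bag — forcing width ≥ 3. Therefore the treewidth is 3.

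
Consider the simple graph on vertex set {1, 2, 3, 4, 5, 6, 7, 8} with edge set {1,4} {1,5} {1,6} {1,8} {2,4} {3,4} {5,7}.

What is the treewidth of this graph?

A width-1 tree decomposition is:
Bags: B1 = {1, 4}  B2 = {1, 8}  B3 = {2, 4}  B4 = {1, 5}  B5 = {1, 6}  B6 = {3, 4}  B7 = {5, 7}
Tree: B1–B2, B1–B3, B2–B4, B2–B5, B1–B6, B4–B7
The largest bag has 2 vertices, giving width 1; this decomposition certifies tw(G) ≤ 1. Since G has at least one edge (e.g. 4–1), it is not an edgeless graph, so tw(G) ≥ 1. The upper and lower bounds meet at 1, so that is the treewidth.

1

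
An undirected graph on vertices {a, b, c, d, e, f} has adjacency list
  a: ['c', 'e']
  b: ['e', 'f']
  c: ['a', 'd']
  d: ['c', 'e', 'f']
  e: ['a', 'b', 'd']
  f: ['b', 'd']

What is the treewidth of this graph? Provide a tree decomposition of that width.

Treewidth 2.
Bags: B1 = {a, c, d}  B2 = {a, d, e}  B3 = {d, e, f}  B4 = {b, e, f}
Tree: B1–B2, B2–B3, B3–B4

The largest bag has 3 vertices, giving width 2; this decomposition certifies tw(G) ≤ 2. Since c–a–e–d–c is a cycle in G, G is not acyclic. Forests are exactly the graphs of treewidth ≤ 1, so tw(G) ≥ 2. The upper and lower bounds meet at 2, so that is the treewidth.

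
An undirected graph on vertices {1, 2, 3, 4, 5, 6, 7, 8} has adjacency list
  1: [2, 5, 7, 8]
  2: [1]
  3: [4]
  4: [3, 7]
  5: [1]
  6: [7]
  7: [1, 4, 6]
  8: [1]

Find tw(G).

A width-1 tree decomposition is:
Bags: B1 = {4, 7}  B2 = {1, 7}  B3 = {3, 4}  B4 = {6, 7}  B5 = {1, 5}  B6 = {1, 2}  B7 = {1, 8}
Tree: B1–B2, B1–B3, B1–B4, B2–B5, B2–B6, B6–B7
Each bag holds 2 vertices, so the decomposition has width 1, which upper-bounds the treewidth. Any graph with an edge has treewidth ≥ 1, and G has the edge 7–4. The upper and lower bounds meet at 1, so that is the treewidth.

1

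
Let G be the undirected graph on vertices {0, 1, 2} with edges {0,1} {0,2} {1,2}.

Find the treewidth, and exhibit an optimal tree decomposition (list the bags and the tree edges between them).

Treewidth 2.
Bags: B1 = {0, 1, 2}
Tree: (single bag)

With just one bag of size 3, the width is 3 − 1 = 2, so tw(G) ≤ 2. Conversely, {0, 1, 2} is a clique of size 3, and the vertices of any clique must share a bag in every tree decomposition; so some bag has ≥ 3 vertices and tw(G) ≥ 2. Hence tw(G) = 2 exactly.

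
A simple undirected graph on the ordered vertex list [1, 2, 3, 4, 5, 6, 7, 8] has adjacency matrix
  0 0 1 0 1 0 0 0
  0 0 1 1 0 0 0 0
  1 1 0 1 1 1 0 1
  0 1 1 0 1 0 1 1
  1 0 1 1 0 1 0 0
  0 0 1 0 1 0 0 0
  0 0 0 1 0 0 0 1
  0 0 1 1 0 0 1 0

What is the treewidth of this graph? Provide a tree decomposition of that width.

Each bag holds 3 vertices, so the decomposition has width 2, which upper-bounds the treewidth. On the other hand G contains the 3-clique {1, 3, 5}. A clique must lie in a single bag of any decomposition, so no decomposition can have width below 2. Hence tw(G) = 2 exactly.

Treewidth 2.
One optimal decomposition is:
Bags: B1 = {1, 3, 5}  B2 = {3, 4, 5}  B3 = {3, 4, 8}  B4 = {4, 7, 8}  B5 = {2, 3, 4}  B6 = {3, 5, 6}
Tree: B1–B2, B2–B3, B3–B4, B3–B5, B1–B6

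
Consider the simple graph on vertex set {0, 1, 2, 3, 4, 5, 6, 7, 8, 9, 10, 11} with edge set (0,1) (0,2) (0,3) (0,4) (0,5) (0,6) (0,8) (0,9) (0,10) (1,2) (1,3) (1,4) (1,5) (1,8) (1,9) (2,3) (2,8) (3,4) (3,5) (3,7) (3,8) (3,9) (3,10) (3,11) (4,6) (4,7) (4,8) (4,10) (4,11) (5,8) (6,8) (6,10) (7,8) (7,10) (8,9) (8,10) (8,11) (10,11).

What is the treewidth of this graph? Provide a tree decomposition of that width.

Treewidth 4.
One optimal decomposition is:
Bags: B1 = {0, 1, 3, 4, 8}  B2 = {0, 1, 3, 5, 8}  B3 = {0, 3, 4, 8, 10}  B4 = {0, 4, 6, 8, 10}  B5 = {0, 1, 3, 8, 9}  B6 = {3, 4, 7, 8, 10}  B7 = {0, 1, 2, 3, 8}  B8 = {3, 4, 8, 10, 11}
Tree: B1–B2, B1–B3, B3–B4, B2–B5, B3–B6, B1–B7, B6–B8

Every bag has size at most 5, so the width is 5 − 1 = 4 and tw(G) ≤ 4. For the lower bound, the 5 vertices {0, 1, 3, 8, 9} are pairwise adjacent, and any tree decomposition puts a clique entirely inside one bag — forcing width ≥ 4. Therefore the treewidth is 4.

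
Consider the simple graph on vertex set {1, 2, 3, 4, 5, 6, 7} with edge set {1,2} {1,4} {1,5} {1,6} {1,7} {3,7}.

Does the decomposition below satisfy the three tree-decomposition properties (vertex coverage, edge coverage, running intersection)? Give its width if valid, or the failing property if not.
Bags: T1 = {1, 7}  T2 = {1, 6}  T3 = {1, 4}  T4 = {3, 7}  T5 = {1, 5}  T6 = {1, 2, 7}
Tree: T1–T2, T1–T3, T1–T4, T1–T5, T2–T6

A tree decomposition must satisfy three properties: every vertex lies in some bag; for every edge, both endpoints lie together in some bag; and for every vertex, the bags containing it form a connected subtree. Here bags containing vertex 7 are not connected in the tree, so the decomposition is invalid.

No — bags containing vertex 7 are not connected in the tree.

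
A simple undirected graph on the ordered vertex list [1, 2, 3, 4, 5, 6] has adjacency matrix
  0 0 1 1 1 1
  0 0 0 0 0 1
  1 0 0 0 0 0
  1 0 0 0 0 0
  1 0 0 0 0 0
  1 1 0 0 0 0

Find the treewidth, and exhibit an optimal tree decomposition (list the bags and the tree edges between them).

Treewidth 1.
One such decomposition:
Bags: B1 = {1, 3}  B2 = {1, 6}  B3 = {1, 5}  B4 = {2, 6}  B5 = {1, 4}
Tree: B1–B2, B1–B3, B2–B4, B1–B5

The largest bag has 2 vertices, giving width 1; this decomposition certifies tw(G) ≤ 1. Any graph with an edge has treewidth ≥ 1, and G has the edge 3–1. The upper and lower bounds meet at 1, so that is the treewidth.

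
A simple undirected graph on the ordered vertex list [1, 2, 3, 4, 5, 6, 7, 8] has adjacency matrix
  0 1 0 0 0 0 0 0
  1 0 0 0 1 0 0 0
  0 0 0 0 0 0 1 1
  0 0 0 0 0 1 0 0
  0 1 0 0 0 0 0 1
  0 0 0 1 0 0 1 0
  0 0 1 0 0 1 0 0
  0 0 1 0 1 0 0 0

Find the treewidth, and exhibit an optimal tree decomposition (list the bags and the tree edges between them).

Every bag has size at most 2, so the width is 2 − 1 = 1 and tw(G) ≤ 1. Any graph with an edge has treewidth ≥ 1, and G has the edge 4–6. Hence tw(G) = 1 exactly.

Treewidth 1.
Bags: B1 = {4, 6}  B2 = {6, 7}  B3 = {3, 7}  B4 = {3, 8}  B5 = {5, 8}  B6 = {2, 5}  B7 = {1, 2}
Tree: B1–B2, B2–B3, B3–B4, B4–B5, B5–B6, B6–B7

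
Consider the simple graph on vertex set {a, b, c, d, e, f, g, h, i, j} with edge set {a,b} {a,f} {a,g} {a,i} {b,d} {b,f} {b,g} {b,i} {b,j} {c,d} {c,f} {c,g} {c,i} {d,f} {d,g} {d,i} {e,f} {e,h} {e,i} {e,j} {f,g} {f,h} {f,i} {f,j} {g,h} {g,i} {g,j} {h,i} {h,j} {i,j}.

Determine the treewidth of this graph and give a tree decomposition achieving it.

Each bag holds 5 vertices, so the decomposition has width 4, which upper-bounds the treewidth. For the lower bound, the 5 vertices {f, g, h, i, j} are pairwise adjacent, and any tree decomposition puts a clique entirely inside one bag — forcing width ≥ 4. Therefore the treewidth is 4.

Treewidth 4.
One such decomposition:
Bags: B1 = {b, f, g, i, j}  B2 = {f, g, h, i, j}  B3 = {e, f, h, i, j}  B4 = {b, d, f, g, i}  B5 = {c, d, f, g, i}  B6 = {a, b, f, g, i}
Tree: B1–B2, B2–B3, B1–B4, B4–B5, B4–B6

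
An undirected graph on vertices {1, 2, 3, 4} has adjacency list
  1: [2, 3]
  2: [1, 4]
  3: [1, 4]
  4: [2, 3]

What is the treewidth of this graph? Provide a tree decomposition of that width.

Treewidth 2.
Bags: B1 = {1, 2, 3}  B2 = {2, 3, 4}
Tree: B1–B2

Every bag has size at most 3, so the width is 3 − 1 = 2 and tw(G) ≤ 2. Since 2–1–3–4–2 is a cycle in G, G is not acyclic. Forests are exactly the graphs of treewidth ≤ 1, so tw(G) ≥ 2. Combining the bounds, tw(G) = 2.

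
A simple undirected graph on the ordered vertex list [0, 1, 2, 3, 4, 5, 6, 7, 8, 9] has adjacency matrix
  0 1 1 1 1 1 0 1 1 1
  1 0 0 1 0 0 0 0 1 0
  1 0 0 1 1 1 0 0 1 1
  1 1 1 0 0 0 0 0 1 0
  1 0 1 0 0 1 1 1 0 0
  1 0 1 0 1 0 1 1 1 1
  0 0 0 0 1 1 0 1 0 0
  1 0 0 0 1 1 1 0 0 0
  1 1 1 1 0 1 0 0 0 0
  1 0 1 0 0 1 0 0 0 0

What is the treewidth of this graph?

A width-3 tree decomposition is:
Bags: B1 = {0, 2, 5, 9}  B2 = {0, 2, 4, 5}  B3 = {0, 4, 5, 7}  B4 = {4, 5, 6, 7}  B5 = {0, 2, 5, 8}  B6 = {0, 2, 3, 8}  B7 = {0, 1, 3, 8}
Tree: B1–B2, B2–B3, B3–B4, B1–B5, B5–B6, B6–B7
Every bag has size at most 4, so the width is 4 − 1 = 3 and tw(G) ≤ 3. Conversely, {0, 1, 3, 8} is a clique of size 4, and the vertices of any clique must share a bag in every tree decomposition; so some bag has ≥ 4 vertices and tw(G) ≥ 3. The upper and lower bounds meet at 3, so that is the treewidth.

3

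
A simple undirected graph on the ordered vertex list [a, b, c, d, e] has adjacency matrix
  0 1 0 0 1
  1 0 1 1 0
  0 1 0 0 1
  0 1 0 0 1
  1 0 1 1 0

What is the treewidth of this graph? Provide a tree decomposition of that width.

The largest bag has 3 vertices, giving width 2; this decomposition certifies tw(G) ≤ 2. For the lower bound, G contains the cycle a–b–d–e–a, so G is not a forest; only forests have treewidth ≤ 1, hence tw(G) ≥ 2. The upper and lower bounds meet at 2, so that is the treewidth.

Treewidth 2.
Bags: B1 = {a, b, e}  B2 = {b, d, e}  B3 = {b, c, e}
Tree: B1–B2, B2–B3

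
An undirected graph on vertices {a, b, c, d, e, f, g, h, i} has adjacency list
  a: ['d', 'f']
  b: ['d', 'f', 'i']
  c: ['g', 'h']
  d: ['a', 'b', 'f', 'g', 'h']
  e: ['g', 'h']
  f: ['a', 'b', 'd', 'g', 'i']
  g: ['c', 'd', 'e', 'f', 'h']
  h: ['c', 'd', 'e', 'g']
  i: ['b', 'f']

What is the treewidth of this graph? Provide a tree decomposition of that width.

Treewidth 2.
One optimal decomposition is:
Bags: B1 = {d, f, g}  B2 = {d, g, h}  B3 = {a, d, f}  B4 = {e, g, h}  B5 = {b, d, f}  B6 = {b, f, i}  B7 = {c, g, h}
Tree: B1–B2, B1–B3, B2–B4, B1–B5, B5–B6, B2–B7

Each bag holds 3 vertices, so the decomposition has width 2, which upper-bounds the treewidth. For the lower bound, the 3 vertices {d, g, h} are pairwise adjacent, and any tree decomposition puts a clique entirely inside one bag — forcing width ≥ 2. The upper and lower bounds meet at 2, so that is the treewidth.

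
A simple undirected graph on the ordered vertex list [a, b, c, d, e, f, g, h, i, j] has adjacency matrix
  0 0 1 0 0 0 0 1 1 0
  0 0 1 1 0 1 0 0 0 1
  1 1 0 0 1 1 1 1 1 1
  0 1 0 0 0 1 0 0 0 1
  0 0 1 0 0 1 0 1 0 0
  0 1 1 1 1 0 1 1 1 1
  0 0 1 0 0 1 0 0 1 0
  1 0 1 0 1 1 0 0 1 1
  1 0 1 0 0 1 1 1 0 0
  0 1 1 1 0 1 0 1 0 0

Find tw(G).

3

A width-3 tree decomposition is:
Bags: B1 = {c, e, f, h}  B2 = {c, f, h, j}  B3 = {c, f, h, i}  B4 = {a, c, h, i}  B5 = {c, f, g, i}  B6 = {b, c, f, j}  B7 = {b, d, f, j}
Tree: B1–B2, B2–B3, B3–B4, B3–B5, B2–B6, B6–B7
Each bag holds 4 vertices, so the decomposition has width 3, which upper-bounds the treewidth. Conversely, {a, c, h, i} is a clique of size 4, and the vertices of any clique must share a bag in every tree decomposition; so some bag has ≥ 4 vertices and tw(G) ≥ 3. Hence tw(G) = 3 exactly.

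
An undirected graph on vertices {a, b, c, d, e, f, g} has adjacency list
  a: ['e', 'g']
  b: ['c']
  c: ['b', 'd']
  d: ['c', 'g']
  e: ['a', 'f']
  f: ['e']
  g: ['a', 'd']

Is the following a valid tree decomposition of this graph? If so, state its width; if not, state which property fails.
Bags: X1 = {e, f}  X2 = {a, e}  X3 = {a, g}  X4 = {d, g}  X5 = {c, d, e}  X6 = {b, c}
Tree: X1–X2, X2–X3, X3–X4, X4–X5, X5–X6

No — bags containing vertex e are not connected in the tree.

A tree decomposition must satisfy three properties: every vertex lies in some bag; for every edge, both endpoints lie together in some bag; and for every vertex, the bags containing it form a connected subtree. Here bags containing vertex e are not connected in the tree, so the decomposition is invalid.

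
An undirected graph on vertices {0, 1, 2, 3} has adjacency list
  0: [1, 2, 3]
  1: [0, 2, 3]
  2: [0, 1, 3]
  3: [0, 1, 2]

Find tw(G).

3

A width-3 tree decomposition is:
Bags: B1 = {0, 1, 2, 3}
Tree: (single bag)
With just one bag of size 4, the width is 4 − 1 = 3, so tw(G) ≤ 3. For the lower bound, the 4 vertices {0, 1, 2, 3} are pairwise adjacent, and any tree decomposition puts a clique entirely inside one bag — forcing width ≥ 3. Therefore the treewidth is 3.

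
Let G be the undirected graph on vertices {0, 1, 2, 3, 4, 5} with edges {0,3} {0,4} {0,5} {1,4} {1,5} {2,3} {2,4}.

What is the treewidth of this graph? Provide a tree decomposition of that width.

Every bag has size at most 3, so the width is 3 − 1 = 2 and tw(G) ≤ 2. The edges 2–3–0–4–2 form a cycle, so G is not a tree and its treewidth is at least 2. Combining the bounds, tw(G) = 2.

Treewidth 2.
One such decomposition:
Bags: B1 = {2, 3, 4}  B2 = {0, 3, 4}  B3 = {0, 1, 4}  B4 = {0, 1, 5}
Tree: B1–B2, B2–B3, B3–B4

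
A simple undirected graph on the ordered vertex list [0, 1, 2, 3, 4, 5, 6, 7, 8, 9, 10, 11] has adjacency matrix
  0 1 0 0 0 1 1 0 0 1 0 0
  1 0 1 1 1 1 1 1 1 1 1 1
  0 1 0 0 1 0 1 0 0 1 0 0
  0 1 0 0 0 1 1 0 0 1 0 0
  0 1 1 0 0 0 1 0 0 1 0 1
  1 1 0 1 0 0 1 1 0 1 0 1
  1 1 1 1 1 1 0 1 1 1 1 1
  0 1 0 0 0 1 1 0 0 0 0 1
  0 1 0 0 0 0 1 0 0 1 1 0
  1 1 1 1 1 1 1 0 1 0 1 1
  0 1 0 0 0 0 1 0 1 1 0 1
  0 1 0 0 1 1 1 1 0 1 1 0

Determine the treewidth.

A width-4 tree decomposition is:
Bags: B1 = {1, 5, 6, 9, 11}  B2 = {0, 1, 5, 6, 9}  B3 = {1, 3, 5, 6, 9}  B4 = {1, 4, 6, 9, 11}  B5 = {1, 5, 6, 7, 11}  B6 = {1, 6, 9, 10, 11}  B7 = {1, 6, 8, 9, 10}  B8 = {1, 2, 4, 6, 9}
Tree: B1–B2, B2–B3, B1–B4, B1–B5, B4–B6, B6–B7, B4–B8
Each bag holds 5 vertices, so the decomposition has width 4, which upper-bounds the treewidth. On the other hand G contains the 5-clique {1, 2, 4, 6, 9}. A clique must lie in a single bag of any decomposition, so no decomposition can have width below 4. Therefore the treewidth is 4.

4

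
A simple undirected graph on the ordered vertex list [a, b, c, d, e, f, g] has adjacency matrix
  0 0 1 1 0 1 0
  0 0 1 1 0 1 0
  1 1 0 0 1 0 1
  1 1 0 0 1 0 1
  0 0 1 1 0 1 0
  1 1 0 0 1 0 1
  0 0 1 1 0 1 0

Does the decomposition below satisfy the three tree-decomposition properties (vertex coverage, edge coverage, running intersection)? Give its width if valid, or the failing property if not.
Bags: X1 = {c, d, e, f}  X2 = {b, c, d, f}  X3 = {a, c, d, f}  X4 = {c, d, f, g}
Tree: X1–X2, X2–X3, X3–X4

Checking the three conditions: (i) the bags cover all of {a, b, c, d, e, f, g}; (ii) for each edge, some bag contains both endpoints; (iii) the bags containing any fixed vertex form a subtree. All hold, so the decomposition is valid with width 4 − 1 = 3.

Yes; width 3.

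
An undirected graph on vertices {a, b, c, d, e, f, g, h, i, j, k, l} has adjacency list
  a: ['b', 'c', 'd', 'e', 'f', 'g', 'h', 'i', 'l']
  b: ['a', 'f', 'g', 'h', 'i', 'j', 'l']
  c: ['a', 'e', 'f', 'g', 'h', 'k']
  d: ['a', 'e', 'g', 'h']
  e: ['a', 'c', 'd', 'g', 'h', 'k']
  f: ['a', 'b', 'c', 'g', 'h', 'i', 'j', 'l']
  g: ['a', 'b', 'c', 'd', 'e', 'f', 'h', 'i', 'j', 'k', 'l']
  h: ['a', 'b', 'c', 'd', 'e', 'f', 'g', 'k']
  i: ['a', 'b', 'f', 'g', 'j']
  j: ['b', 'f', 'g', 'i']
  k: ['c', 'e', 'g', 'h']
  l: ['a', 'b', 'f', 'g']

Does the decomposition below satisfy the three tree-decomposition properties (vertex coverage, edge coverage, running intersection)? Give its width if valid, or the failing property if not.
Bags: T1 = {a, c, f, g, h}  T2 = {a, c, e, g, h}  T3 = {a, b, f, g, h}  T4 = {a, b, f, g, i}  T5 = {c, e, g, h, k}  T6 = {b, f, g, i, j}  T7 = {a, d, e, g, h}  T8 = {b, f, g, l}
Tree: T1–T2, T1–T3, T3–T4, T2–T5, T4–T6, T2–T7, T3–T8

A tree decomposition must satisfy three properties: every vertex lies in some bag; for every edge, both endpoints lie together in some bag; and for every vertex, the bags containing it form a connected subtree. Here edge (a,l) lies in no bag, so the decomposition is invalid.

No — edge (a,l) lies in no bag.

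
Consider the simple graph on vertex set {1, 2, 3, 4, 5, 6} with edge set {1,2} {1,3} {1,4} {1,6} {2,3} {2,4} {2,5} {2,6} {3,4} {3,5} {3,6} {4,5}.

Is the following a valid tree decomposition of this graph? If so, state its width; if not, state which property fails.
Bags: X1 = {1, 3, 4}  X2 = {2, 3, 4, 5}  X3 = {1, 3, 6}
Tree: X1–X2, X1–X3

No — edge (2,1) lies in no bag.

A tree decomposition must satisfy three properties: every vertex lies in some bag; for every edge, both endpoints lie together in some bag; and for every vertex, the bags containing it form a connected subtree. Here edge (2,1) lies in no bag, so the decomposition is invalid.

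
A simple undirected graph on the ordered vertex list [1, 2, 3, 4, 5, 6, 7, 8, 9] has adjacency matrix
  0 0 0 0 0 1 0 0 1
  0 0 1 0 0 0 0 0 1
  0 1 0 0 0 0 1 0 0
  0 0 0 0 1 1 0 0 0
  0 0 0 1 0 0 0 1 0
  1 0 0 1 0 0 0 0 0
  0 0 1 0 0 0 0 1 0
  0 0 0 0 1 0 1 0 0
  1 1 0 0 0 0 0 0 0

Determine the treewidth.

2

A width-2 tree decomposition is:
Bags: B1 = {3, 7, 8}  B2 = {3, 5, 8}  B3 = {3, 4, 5}  B4 = {3, 4, 6}  B5 = {1, 3, 6}  B6 = {1, 3, 9}  B7 = {2, 3, 9}
Tree: B1–B2, B2–B3, B3–B4, B4–B5, B5–B6, B6–B7
Each bag holds 3 vertices, so the decomposition has width 2, which upper-bounds the treewidth. Since 3–7–8–5–4–6–1–9–2–3 is a cycle in G, G is not acyclic. Forests are exactly the graphs of treewidth ≤ 1, so tw(G) ≥ 2. Hence tw(G) = 2 exactly.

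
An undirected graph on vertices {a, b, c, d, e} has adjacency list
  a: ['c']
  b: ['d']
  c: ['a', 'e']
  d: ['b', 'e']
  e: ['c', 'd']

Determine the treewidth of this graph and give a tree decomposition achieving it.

Treewidth 1.
Bags: B1 = {a, c}  B2 = {c, e}  B3 = {d, e}  B4 = {b, d}
Tree: B1–B2, B2–B3, B3–B4

Every bag has size at most 2, so the width is 2 − 1 = 1 and tw(G) ≤ 1. G has an edge, so its treewidth is at least 1. Hence tw(G) = 1 exactly.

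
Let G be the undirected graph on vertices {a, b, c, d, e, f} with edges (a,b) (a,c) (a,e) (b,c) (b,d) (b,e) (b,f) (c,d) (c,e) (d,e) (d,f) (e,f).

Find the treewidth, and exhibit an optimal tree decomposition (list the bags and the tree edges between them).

Treewidth 3.
One optimal decomposition is:
Bags: B1 = {a, b, c, e}  B2 = {b, c, d, e}  B3 = {b, d, e, f}
Tree: B1–B2, B2–B3

Every bag has size at most 4, so the width is 4 − 1 = 3 and tw(G) ≤ 3. Conversely, {b, c, d, e} is a clique of size 4, and the vertices of any clique must share a bag in every tree decomposition; so some bag has ≥ 4 vertices and tw(G) ≥ 3. Hence tw(G) = 3 exactly.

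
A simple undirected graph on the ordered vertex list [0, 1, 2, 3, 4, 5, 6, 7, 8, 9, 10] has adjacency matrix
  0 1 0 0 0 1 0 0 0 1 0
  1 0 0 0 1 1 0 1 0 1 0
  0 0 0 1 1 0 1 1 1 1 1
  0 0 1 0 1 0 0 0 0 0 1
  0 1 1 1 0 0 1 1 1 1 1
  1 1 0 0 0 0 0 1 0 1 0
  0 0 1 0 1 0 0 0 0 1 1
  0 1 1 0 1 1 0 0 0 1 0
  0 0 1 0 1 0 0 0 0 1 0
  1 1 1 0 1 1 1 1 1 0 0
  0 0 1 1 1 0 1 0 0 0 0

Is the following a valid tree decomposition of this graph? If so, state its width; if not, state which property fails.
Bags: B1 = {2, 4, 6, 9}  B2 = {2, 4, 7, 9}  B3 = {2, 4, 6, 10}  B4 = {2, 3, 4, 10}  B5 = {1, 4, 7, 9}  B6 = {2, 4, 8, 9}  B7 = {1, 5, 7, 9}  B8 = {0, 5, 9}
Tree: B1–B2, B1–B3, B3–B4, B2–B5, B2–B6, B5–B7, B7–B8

A tree decomposition must satisfy three properties: every vertex lies in some bag; for every edge, both endpoints lie together in some bag; and for every vertex, the bags containing it form a connected subtree. Here edge (1,0) lies in no bag, so the decomposition is invalid.

No — edge (1,0) lies in no bag.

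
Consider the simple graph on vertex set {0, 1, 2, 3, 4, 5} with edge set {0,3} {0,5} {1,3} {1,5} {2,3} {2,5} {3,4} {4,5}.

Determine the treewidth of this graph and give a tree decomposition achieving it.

Each bag holds 3 vertices, so the decomposition has width 2, which upper-bounds the treewidth. For the lower bound, G contains the cycle 1–3–0–5–1, so G is not a forest; only forests have treewidth ≤ 1, hence tw(G) ≥ 2. Therefore the treewidth is 2.

Treewidth 2.
One such decomposition:
Bags: B1 = {1, 3, 5}  B2 = {0, 3, 5}  B3 = {2, 3, 5}  B4 = {3, 4, 5}
Tree: B1–B2, B2–B3, B3–B4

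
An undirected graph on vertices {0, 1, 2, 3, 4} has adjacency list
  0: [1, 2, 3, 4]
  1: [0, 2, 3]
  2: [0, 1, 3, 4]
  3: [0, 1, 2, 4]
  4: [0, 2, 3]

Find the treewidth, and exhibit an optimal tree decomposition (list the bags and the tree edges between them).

Each bag holds 4 vertices, so the decomposition has width 3, which upper-bounds the treewidth. For the lower bound, the 4 vertices {0, 1, 2, 3} are pairwise adjacent, and any tree decomposition puts a clique entirely inside one bag — forcing width ≥ 3. Combining the bounds, tw(G) = 3.

Treewidth 3.
Bags: B1 = {0, 2, 3, 4}  B2 = {0, 1, 2, 3}
Tree: B1–B2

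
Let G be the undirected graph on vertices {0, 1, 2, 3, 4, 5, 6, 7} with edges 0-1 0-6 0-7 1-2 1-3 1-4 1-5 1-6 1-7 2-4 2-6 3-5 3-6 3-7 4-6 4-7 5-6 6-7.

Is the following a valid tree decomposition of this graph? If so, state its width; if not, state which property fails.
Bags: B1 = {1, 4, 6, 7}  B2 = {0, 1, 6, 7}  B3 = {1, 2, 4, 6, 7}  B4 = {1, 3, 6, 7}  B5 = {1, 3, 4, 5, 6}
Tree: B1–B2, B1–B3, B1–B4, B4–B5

No — bags containing vertex 4 are not connected in the tree.

A tree decomposition must satisfy three properties: every vertex lies in some bag; for every edge, both endpoints lie together in some bag; and for every vertex, the bags containing it form a connected subtree. Here bags containing vertex 4 are not connected in the tree, so the decomposition is invalid.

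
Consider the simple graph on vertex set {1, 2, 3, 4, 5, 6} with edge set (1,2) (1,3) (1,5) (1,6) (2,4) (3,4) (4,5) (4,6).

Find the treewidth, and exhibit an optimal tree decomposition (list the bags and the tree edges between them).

Treewidth 2.
One such decomposition:
Bags: B1 = {1, 3, 4}  B2 = {1, 2, 4}  B3 = {1, 4, 6}  B4 = {1, 4, 5}
Tree: B1–B2, B2–B3, B3–B4

Every bag has size at most 3, so the width is 3 − 1 = 2 and tw(G) ≤ 2. The edges 1–3–4–2–1 form a cycle, so G is not a tree and its treewidth is at least 2. Therefore the treewidth is 2.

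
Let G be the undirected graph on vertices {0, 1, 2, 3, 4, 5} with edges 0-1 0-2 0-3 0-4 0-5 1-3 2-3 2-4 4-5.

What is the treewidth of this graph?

2

A width-2 tree decomposition is:
Bags: B1 = {0, 2, 3}  B2 = {0, 2, 4}  B3 = {0, 1, 3}  B4 = {0, 4, 5}
Tree: B1–B2, B1–B3, B2–B4
Every bag has size at most 3, so the width is 3 − 1 = 2 and tw(G) ≤ 2. Conversely, {0, 1, 3} is a clique of size 3, and the vertices of any clique must share a bag in every tree decomposition; so some bag has ≥ 3 vertices and tw(G) ≥ 2. The upper and lower bounds meet at 2, so that is the treewidth.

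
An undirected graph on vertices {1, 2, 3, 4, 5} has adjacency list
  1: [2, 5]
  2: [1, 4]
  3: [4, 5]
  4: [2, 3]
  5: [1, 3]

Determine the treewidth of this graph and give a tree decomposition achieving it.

Every bag has size at most 3, so the width is 3 − 1 = 2 and tw(G) ≤ 2. The edges 5–3–4–2–1–5 form a cycle, so G is not a tree and its treewidth is at least 2. Therefore the treewidth is 2.

Treewidth 2.
Bags: B1 = {3, 4, 5}  B2 = {2, 4, 5}  B3 = {1, 2, 5}
Tree: B1–B2, B2–B3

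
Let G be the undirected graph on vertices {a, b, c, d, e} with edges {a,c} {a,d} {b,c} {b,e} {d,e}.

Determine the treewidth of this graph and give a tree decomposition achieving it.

Treewidth 2.
One optimal decomposition is:
Bags: B1 = {a, c, d}  B2 = {b, c, d}  B3 = {b, d, e}
Tree: B1–B2, B2–B3

Each bag holds 3 vertices, so the decomposition has width 2, which upper-bounds the treewidth. Since d–a–c–b–e–d is a cycle in G, G is not acyclic. Forests are exactly the graphs of treewidth ≤ 1, so tw(G) ≥ 2. Therefore the treewidth is 2.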